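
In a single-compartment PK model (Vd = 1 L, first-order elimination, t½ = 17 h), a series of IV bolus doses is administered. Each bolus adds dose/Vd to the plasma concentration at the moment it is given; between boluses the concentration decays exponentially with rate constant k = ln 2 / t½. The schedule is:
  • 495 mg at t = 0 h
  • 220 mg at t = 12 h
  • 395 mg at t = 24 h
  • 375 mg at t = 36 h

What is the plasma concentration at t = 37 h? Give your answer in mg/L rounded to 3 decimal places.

k = ln 2 / 17 = 0.04077 per h
Dose 1 (495 mg at t=0 h): 495·exp(−0.04077·37) = 109.502 mg/L
Dose 2 (220 mg at t=12 h): 220·exp(−0.04077·25) = 79.384 mg/L
Dose 3 (395 mg at t=24 h): 395·exp(−0.04077·13) = 232.486 mg/L
Dose 4 (375 mg at t=36 h): 375·exp(−0.04077·1) = 360.018 mg/L
C(37) = 109.502 + 79.384 + 232.486 + 360.018 = 781.390 mg/L

781.390 mg/L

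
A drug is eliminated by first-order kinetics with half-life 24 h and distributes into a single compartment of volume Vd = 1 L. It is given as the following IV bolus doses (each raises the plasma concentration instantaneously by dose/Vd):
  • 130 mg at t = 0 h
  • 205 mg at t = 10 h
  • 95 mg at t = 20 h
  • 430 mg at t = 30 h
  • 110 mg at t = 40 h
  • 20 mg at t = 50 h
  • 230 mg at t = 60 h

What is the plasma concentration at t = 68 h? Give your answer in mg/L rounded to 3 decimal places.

467.322 mg/L

k = ln 2 / 24 = 0.02888 per h
Dose 1 (130 mg at t=0 h): 130·exp(−0.02888·68) = 18.240 mg/L
Dose 2 (205 mg at t=10 h): 205·exp(−0.02888·58) = 38.394 mg/L
Dose 3 (95 mg at t=20 h): 95·exp(−0.02888·48) = 23.750 mg/L
Dose 4 (430 mg at t=30 h): 430·exp(−0.02888·38) = 143.495 mg/L
Dose 5 (110 mg at t=40 h): 110·exp(−0.02888·28) = 48.999 mg/L
Dose 6 (20 mg at t=50 h): 20·exp(−0.02888·18) = 11.892 mg/L
Dose 7 (230 mg at t=60 h): 230·exp(−0.02888·8) = 182.551 mg/L
C(68) = 18.240 + 38.394 + 23.750 + 143.495 + 48.999 + 11.892 + 182.551 = 467.322 mg/L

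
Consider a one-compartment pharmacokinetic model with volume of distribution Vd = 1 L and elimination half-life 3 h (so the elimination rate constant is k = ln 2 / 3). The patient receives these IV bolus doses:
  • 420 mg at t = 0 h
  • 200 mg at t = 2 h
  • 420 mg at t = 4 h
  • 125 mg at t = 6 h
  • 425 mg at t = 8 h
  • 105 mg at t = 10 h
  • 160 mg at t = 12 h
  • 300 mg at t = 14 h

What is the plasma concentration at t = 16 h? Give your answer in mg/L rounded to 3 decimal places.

402.611 mg/L

k = ln 2 / 3 = 0.23105 per h
Dose 1 (420 mg at t=0 h): 420·exp(−0.23105·16) = 10.417 mg/L
Dose 2 (200 mg at t=2 h): 200·exp(−0.23105·14) = 7.875 mg/L
Dose 3 (420 mg at t=4 h): 420·exp(−0.23105·12) = 26.250 mg/L
Dose 4 (125 mg at t=6 h): 125·exp(−0.23105·10) = 12.402 mg/L
Dose 5 (425 mg at t=8 h): 425·exp(−0.23105·8) = 66.933 mg/L
Dose 6 (105 mg at t=10 h): 105·exp(−0.23105·6) = 26.250 mg/L
Dose 7 (160 mg at t=12 h): 160·exp(−0.23105·4) = 63.496 mg/L
Dose 8 (300 mg at t=14 h): 300·exp(−0.23105·2) = 188.988 mg/L
C(16) = 10.417 + 7.875 + 26.250 + 12.402 + 66.933 + 26.250 + 63.496 + 188.988 = 402.611 mg/L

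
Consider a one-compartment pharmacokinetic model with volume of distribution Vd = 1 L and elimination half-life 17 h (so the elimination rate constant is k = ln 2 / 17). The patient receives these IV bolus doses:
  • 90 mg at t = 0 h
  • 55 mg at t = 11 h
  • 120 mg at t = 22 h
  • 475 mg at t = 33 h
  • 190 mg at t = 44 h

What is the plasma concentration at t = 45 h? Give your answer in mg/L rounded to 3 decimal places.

548.713 mg/L

k = ln 2 / 17 = 0.04077 per h
Dose 1 (90 mg at t=0 h): 90·exp(−0.04077·45) = 14.368 mg/L
Dose 2 (55 mg at t=11 h): 55·exp(−0.04077·34) = 13.750 mg/L
Dose 3 (120 mg at t=22 h): 120·exp(−0.04077·23) = 46.979 mg/L
Dose 4 (475 mg at t=33 h): 475·exp(−0.04077·12) = 291.207 mg/L
Dose 5 (190 mg at t=44 h): 190·exp(−0.04077·1) = 182.409 mg/L
C(45) = 14.368 + 13.750 + 46.979 + 291.207 + 182.409 = 548.713 mg/L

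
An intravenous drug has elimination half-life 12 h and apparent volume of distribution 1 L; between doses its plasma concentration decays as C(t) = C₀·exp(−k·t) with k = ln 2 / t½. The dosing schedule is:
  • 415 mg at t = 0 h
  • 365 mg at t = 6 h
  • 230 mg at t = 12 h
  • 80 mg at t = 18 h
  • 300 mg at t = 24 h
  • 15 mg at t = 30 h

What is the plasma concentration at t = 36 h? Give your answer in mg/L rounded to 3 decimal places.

k = ln 2 / 12 = 0.05776 per h
Dose 1 (415 mg at t=0 h): 415·exp(−0.05776·36) = 51.875 mg/L
Dose 2 (365 mg at t=6 h): 365·exp(−0.05776·30) = 64.523 mg/L
Dose 3 (230 mg at t=12 h): 230·exp(−0.05776·24) = 57.500 mg/L
Dose 4 (80 mg at t=18 h): 80·exp(−0.05776·18) = 28.284 mg/L
Dose 5 (300 mg at t=24 h): 300·exp(−0.05776·12) = 150.000 mg/L
Dose 6 (15 mg at t=30 h): 15·exp(−0.05776·6) = 10.607 mg/L
C(36) = 51.875 + 64.523 + 57.500 + 28.284 + 150.000 + 10.607 = 362.789 mg/L

362.789 mg/L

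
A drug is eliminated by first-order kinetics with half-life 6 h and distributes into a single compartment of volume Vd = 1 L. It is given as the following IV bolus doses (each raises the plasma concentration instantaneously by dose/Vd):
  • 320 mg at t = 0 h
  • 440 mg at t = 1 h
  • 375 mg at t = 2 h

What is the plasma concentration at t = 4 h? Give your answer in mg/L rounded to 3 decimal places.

k = ln 2 / 6 = 0.11552 per h
Dose 1 (320 mg at t=0 h): 320·exp(−0.11552·4) = 201.587 mg/L
Dose 2 (440 mg at t=1 h): 440·exp(−0.11552·3) = 311.127 mg/L
Dose 3 (375 mg at t=2 h): 375·exp(−0.11552·2) = 297.638 mg/L
C(4) = 201.587 + 311.127 + 297.638 = 810.352 mg/L

810.352 mg/L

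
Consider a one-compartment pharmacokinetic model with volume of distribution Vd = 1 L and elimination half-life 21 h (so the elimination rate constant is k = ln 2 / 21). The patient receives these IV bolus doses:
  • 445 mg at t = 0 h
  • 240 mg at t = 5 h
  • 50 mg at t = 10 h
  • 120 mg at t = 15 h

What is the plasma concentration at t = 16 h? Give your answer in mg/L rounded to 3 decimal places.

586.473 mg/L

k = ln 2 / 21 = 0.03301 per h
Dose 1 (445 mg at t=0 h): 445·exp(−0.03301·16) = 262.424 mg/L
Dose 2 (240 mg at t=5 h): 240·exp(−0.03301·11) = 166.928 mg/L
Dose 3 (50 mg at t=10 h): 50·exp(−0.03301·6) = 41.017 mg/L
Dose 4 (120 mg at t=15 h): 120·exp(−0.03301·1) = 116.104 mg/L
C(16) = 262.424 + 166.928 + 41.017 + 116.104 = 586.473 mg/L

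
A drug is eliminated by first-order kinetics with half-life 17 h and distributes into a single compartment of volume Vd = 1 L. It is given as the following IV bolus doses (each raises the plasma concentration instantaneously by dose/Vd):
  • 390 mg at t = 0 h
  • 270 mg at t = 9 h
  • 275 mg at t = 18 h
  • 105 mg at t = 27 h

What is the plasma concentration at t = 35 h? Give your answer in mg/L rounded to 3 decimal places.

400.413 mg/L

k = ln 2 / 17 = 0.04077 per h
Dose 1 (390 mg at t=0 h): 390·exp(−0.04077·35) = 93.605 mg/L
Dose 2 (270 mg at t=9 h): 270·exp(−0.04077·26) = 93.533 mg/L
Dose 3 (275 mg at t=18 h): 275·exp(−0.04077·17) = 137.500 mg/L
Dose 4 (105 mg at t=27 h): 105·exp(−0.04077·8) = 75.775 mg/L
C(35) = 93.605 + 93.533 + 137.500 + 75.775 = 400.413 mg/L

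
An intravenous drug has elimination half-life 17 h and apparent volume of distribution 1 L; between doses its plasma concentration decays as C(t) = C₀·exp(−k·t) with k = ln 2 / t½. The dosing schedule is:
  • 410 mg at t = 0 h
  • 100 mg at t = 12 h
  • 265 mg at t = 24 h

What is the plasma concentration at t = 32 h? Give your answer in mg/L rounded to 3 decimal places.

346.695 mg/L

k = ln 2 / 17 = 0.04077 per h
Dose 1 (410 mg at t=0 h): 410·exp(−0.04077·32) = 111.209 mg/L
Dose 2 (100 mg at t=12 h): 100·exp(−0.04077·20) = 44.243 mg/L
Dose 3 (265 mg at t=24 h): 265·exp(−0.04077·8) = 191.243 mg/L
C(32) = 111.209 + 44.243 + 191.243 = 346.695 mg/L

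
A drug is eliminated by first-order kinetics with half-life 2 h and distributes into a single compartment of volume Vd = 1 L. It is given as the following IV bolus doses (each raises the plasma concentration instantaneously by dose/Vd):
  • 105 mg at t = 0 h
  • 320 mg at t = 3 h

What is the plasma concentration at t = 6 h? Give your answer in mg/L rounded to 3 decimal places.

126.262 mg/L

k = ln 2 / 2 = 0.34657 per h
Dose 1 (105 mg at t=0 h): 105·exp(−0.34657·6) = 13.125 mg/L
Dose 2 (320 mg at t=3 h): 320·exp(−0.34657·3) = 113.137 mg/L
C(6) = 13.125 + 113.137 = 126.262 mg/L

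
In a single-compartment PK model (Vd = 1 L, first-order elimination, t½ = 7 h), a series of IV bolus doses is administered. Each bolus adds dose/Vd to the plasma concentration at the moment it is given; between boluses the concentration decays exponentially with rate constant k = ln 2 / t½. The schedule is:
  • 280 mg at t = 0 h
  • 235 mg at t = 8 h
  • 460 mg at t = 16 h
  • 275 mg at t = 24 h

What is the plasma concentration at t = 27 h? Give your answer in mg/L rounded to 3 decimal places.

k = ln 2 / 7 = 0.09902 per h
Dose 1 (280 mg at t=0 h): 280·exp(−0.09902·27) = 19.322 mg/L
Dose 2 (235 mg at t=8 h): 235·exp(−0.09902·19) = 35.809 mg/L
Dose 3 (460 mg at t=16 h): 460·exp(−0.09902·11) = 154.779 mg/L
Dose 4 (275 mg at t=24 h): 275·exp(−0.09902·3) = 204.324 mg/L
C(27) = 19.322 + 35.809 + 154.779 + 204.324 = 414.233 mg/L

414.233 mg/L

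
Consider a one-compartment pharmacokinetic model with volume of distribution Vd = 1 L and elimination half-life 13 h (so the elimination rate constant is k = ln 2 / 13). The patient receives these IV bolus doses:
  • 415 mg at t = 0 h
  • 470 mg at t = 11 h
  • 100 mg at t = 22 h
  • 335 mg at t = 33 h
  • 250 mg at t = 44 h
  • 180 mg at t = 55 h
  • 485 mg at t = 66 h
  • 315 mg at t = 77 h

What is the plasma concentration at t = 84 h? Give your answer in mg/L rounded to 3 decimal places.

510.653 mg/L

k = ln 2 / 13 = 0.05332 per h
Dose 1 (415 mg at t=0 h): 415·exp(−0.05332·84) = 4.709 mg/L
Dose 2 (470 mg at t=11 h): 470·exp(−0.05332·73) = 9.587 mg/L
Dose 3 (100 mg at t=22 h): 100·exp(−0.05332·62) = 3.667 mg/L
Dose 4 (335 mg at t=33 h): 335·exp(−0.05332·51) = 22.084 mg/L
Dose 5 (250 mg at t=44 h): 250·exp(−0.05332·40) = 29.627 mg/L
Dose 6 (180 mg at t=55 h): 180·exp(−0.05332·29) = 38.348 mg/L
Dose 7 (485 mg at t=66 h): 485·exp(−0.05332·18) = 185.751 mg/L
Dose 8 (315 mg at t=77 h): 315·exp(−0.05332·7) = 216.879 mg/L
C(84) = 4.709 + 9.587 + 3.667 + 22.084 + 29.627 + 38.348 + 185.751 + 216.879 = 510.653 mg/L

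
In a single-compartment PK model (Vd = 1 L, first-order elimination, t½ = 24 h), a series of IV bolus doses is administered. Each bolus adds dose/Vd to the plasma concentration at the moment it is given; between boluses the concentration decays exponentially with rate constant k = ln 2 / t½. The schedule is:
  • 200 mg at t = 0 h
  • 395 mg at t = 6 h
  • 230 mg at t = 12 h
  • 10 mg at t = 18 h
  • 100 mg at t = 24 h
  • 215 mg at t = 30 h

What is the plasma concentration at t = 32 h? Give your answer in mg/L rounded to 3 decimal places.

683.846 mg/L

k = ln 2 / 24 = 0.02888 per h
Dose 1 (200 mg at t=0 h): 200·exp(−0.02888·32) = 79.370 mg/L
Dose 2 (395 mg at t=6 h): 395·exp(−0.02888·26) = 186.415 mg/L
Dose 3 (230 mg at t=12 h): 230·exp(−0.02888·20) = 129.083 mg/L
Dose 4 (10 mg at t=18 h): 10·exp(−0.02888·14) = 6.674 mg/L
Dose 5 (100 mg at t=24 h): 100·exp(−0.02888·8) = 79.370 mg/L
Dose 6 (215 mg at t=30 h): 215·exp(−0.02888·2) = 202.933 mg/L
C(32) = 79.370 + 186.415 + 129.083 + 6.674 + 79.370 + 202.933 = 683.846 mg/L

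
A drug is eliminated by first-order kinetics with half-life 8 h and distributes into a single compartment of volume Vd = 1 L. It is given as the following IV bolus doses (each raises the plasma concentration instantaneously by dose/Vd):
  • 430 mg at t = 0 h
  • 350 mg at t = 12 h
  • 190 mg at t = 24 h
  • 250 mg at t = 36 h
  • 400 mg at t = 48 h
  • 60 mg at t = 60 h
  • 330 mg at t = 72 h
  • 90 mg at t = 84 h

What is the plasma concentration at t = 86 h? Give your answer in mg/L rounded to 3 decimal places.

k = ln 2 / 8 = 0.08664 per h
Dose 1 (430 mg at t=0 h): 430·exp(−0.08664·86) = 0.250 mg/L
Dose 2 (350 mg at t=12 h): 350·exp(−0.08664·74) = 0.575 mg/L
Dose 3 (190 mg at t=24 h): 190·exp(−0.08664·62) = 0.883 mg/L
Dose 4 (250 mg at t=36 h): 250·exp(−0.08664·50) = 3.285 mg/L
Dose 5 (400 mg at t=48 h): 400·exp(−0.08664·38) = 14.865 mg/L
Dose 6 (60 mg at t=60 h): 60·exp(−0.08664·26) = 6.307 mg/L
Dose 7 (330 mg at t=72 h): 330·exp(−0.08664·14) = 98.110 mg/L
Dose 8 (90 mg at t=84 h): 90·exp(−0.08664·2) = 75.681 mg/L
C(86) = 0.250 + 0.575 + 0.883 + 3.285 + 14.865 + 6.307 + 98.110 + 75.681 = 199.954 mg/L

199.954 mg/L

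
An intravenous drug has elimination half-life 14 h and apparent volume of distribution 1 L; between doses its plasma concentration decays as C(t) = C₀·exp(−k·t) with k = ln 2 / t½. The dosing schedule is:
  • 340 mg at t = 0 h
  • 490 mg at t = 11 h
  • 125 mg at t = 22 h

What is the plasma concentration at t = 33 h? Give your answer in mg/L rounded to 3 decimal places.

303.741 mg/L

k = ln 2 / 14 = 0.04951 per h
Dose 1 (340 mg at t=0 h): 340·exp(−0.04951·33) = 66.360 mg/L
Dose 2 (490 mg at t=11 h): 490·exp(−0.04951·22) = 164.873 mg/L
Dose 3 (125 mg at t=22 h): 125·exp(−0.04951·11) = 72.508 mg/L
C(33) = 66.360 + 164.873 + 72.508 = 303.741 mg/L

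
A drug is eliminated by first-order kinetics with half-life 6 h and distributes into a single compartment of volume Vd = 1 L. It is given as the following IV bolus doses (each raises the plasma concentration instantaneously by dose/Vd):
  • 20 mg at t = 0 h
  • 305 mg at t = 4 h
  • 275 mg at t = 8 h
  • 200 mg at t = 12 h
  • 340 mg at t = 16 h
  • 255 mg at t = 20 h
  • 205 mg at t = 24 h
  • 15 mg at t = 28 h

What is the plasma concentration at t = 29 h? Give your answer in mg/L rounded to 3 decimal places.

364.351 mg/L

k = ln 2 / 6 = 0.11552 per h
Dose 1 (20 mg at t=0 h): 20·exp(−0.11552·29) = 0.702 mg/L
Dose 2 (305 mg at t=4 h): 305·exp(−0.11552·25) = 16.983 mg/L
Dose 3 (275 mg at t=8 h): 275·exp(−0.11552·21) = 24.307 mg/L
Dose 4 (200 mg at t=12 h): 200·exp(−0.11552·17) = 28.062 mg/L
Dose 5 (340 mg at t=16 h): 340·exp(−0.11552·13) = 75.726 mg/L
Dose 6 (255 mg at t=20 h): 255·exp(−0.11552·9) = 90.156 mg/L
Dose 7 (205 mg at t=24 h): 205·exp(−0.11552·5) = 115.052 mg/L
Dose 8 (15 mg at t=28 h): 15·exp(−0.11552·1) = 13.363 mg/L
C(29) = 0.702 + 16.983 + 24.307 + 28.062 + 75.726 + 90.156 + 115.052 + 13.363 = 364.351 mg/L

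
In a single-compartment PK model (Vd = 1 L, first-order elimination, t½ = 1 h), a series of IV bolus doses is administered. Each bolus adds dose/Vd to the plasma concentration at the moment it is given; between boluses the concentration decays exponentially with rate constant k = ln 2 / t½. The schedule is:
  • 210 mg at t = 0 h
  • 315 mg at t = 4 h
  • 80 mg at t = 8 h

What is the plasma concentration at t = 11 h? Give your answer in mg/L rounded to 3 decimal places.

k = ln 2 / 1 = 0.69315 per h
Dose 1 (210 mg at t=0 h): 210·exp(−0.69315·11) = 0.103 mg/L
Dose 2 (315 mg at t=4 h): 315·exp(−0.69315·7) = 2.461 mg/L
Dose 3 (80 mg at t=8 h): 80·exp(−0.69315·3) = 10.000 mg/L
C(11) = 0.103 + 2.461 + 10.000 = 12.563 mg/L

12.563 mg/L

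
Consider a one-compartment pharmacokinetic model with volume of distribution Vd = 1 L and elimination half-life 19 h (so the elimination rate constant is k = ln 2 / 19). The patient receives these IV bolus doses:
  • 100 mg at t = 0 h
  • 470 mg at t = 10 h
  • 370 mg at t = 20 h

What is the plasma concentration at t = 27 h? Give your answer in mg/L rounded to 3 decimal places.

576.744 mg/L

k = ln 2 / 19 = 0.03648 per h
Dose 1 (100 mg at t=0 h): 100·exp(−0.03648·27) = 37.344 mg/L
Dose 2 (470 mg at t=10 h): 470·exp(−0.03648·17) = 252.787 mg/L
Dose 3 (370 mg at t=20 h): 370·exp(−0.03648·7) = 286.613 mg/L
C(27) = 37.344 + 252.787 + 286.613 = 576.744 mg/L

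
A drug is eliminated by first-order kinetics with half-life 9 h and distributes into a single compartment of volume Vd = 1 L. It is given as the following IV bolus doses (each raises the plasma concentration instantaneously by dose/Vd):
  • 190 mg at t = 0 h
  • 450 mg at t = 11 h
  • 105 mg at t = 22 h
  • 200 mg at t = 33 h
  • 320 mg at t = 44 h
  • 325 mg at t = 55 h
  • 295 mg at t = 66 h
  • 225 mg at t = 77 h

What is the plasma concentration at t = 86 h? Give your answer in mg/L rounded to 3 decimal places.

k = ln 2 / 9 = 0.07702 per h
Dose 1 (190 mg at t=0 h): 190·exp(−0.07702·86) = 0.252 mg/L
Dose 2 (450 mg at t=11 h): 450·exp(−0.07702·75) = 1.395 mg/L
Dose 3 (105 mg at t=22 h): 105·exp(−0.07702·64) = 0.760 mg/L
Dose 4 (200 mg at t=33 h): 200·exp(−0.07702·53) = 3.375 mg/L
Dose 5 (320 mg at t=44 h): 320·exp(−0.07702·42) = 12.599 mg/L
Dose 6 (325 mg at t=55 h): 325·exp(−0.07702·31) = 29.854 mg/L
Dose 7 (295 mg at t=66 h): 295·exp(−0.07702·20) = 63.222 mg/L
Dose 8 (225 mg at t=77 h): 225·exp(−0.07702·9) = 112.500 mg/L
C(86) = 0.252 + 1.395 + 0.760 + 3.375 + 12.599 + 29.854 + 63.222 + 112.500 = 223.957 mg/L

223.957 mg/L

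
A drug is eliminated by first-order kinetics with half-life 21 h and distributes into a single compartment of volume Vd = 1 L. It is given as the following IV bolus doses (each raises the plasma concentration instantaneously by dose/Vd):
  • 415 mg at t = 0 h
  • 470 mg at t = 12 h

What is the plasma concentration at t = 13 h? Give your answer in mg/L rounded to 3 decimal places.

724.947 mg/L

k = ln 2 / 21 = 0.03301 per h
Dose 1 (415 mg at t=0 h): 415·exp(−0.03301·13) = 270.207 mg/L
Dose 2 (470 mg at t=12 h): 470·exp(−0.03301·1) = 454.740 mg/L
C(13) = 270.207 + 454.740 = 724.947 mg/L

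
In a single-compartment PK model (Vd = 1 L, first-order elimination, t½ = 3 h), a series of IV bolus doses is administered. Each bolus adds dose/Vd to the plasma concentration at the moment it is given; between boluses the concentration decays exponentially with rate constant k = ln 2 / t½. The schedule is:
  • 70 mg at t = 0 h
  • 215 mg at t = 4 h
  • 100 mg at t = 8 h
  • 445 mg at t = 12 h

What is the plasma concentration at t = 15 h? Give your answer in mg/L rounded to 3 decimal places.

k = ln 2 / 3 = 0.23105 per h
Dose 1 (70 mg at t=0 h): 70·exp(−0.23105·15) = 2.188 mg/L
Dose 2 (215 mg at t=4 h): 215·exp(−0.23105·11) = 16.930 mg/L
Dose 3 (100 mg at t=8 h): 100·exp(−0.23105·7) = 19.843 mg/L
Dose 4 (445 mg at t=12 h): 445·exp(−0.23105·3) = 222.500 mg/L
C(15) = 2.188 + 16.930 + 19.843 + 222.500 = 261.460 mg/L

261.460 mg/L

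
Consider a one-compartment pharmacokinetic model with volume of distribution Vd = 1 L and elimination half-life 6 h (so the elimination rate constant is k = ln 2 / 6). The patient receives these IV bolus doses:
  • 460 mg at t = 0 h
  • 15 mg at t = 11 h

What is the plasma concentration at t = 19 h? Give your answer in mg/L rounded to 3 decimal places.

57.179 mg/L

k = ln 2 / 6 = 0.11552 per h
Dose 1 (460 mg at t=0 h): 460·exp(−0.11552·19) = 51.227 mg/L
Dose 2 (15 mg at t=11 h): 15·exp(−0.11552·8) = 5.953 mg/L
C(19) = 51.227 + 5.953 = 57.179 mg/L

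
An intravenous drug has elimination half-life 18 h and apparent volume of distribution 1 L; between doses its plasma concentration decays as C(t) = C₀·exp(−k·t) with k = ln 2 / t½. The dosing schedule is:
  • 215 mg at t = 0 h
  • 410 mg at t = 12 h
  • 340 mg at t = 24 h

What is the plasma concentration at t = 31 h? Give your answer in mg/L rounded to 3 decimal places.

522.082 mg/L

k = ln 2 / 18 = 0.03851 per h
Dose 1 (215 mg at t=0 h): 215·exp(−0.03851·31) = 65.163 mg/L
Dose 2 (410 mg at t=12 h): 410·exp(−0.03851·19) = 197.256 mg/L
Dose 3 (340 mg at t=24 h): 340·exp(−0.03851·7) = 259.664 mg/L
C(31) = 65.163 + 197.256 + 259.664 = 522.082 mg/L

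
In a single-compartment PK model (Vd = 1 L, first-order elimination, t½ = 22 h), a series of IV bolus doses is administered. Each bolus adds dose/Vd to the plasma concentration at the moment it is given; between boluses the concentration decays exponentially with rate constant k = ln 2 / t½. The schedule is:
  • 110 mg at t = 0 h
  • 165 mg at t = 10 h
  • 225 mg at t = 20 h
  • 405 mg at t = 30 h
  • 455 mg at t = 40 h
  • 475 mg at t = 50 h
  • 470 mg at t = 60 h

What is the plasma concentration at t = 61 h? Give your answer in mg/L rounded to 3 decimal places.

k = ln 2 / 22 = 0.03151 per h
Dose 1 (110 mg at t=0 h): 110·exp(−0.03151·61) = 16.096 mg/L
Dose 2 (165 mg at t=10 h): 165·exp(−0.03151·51) = 33.086 mg/L
Dose 3 (225 mg at t=20 h): 225·exp(−0.03151·41) = 61.826 mg/L
Dose 4 (405 mg at t=30 h): 405·exp(−0.03151·31) = 152.502 mg/L
Dose 5 (455 mg at t=40 h): 455·exp(−0.03151·21) = 234.782 mg/L
Dose 6 (475 mg at t=50 h): 475·exp(−0.03151·11) = 335.876 mg/L
Dose 7 (470 mg at t=60 h): 470·exp(−0.03151·1) = 455.423 mg/L
C(61) = 16.096 + 33.086 + 61.826 + 152.502 + 234.782 + 335.876 + 455.423 = 1289.591 mg/L

1289.591 mg/L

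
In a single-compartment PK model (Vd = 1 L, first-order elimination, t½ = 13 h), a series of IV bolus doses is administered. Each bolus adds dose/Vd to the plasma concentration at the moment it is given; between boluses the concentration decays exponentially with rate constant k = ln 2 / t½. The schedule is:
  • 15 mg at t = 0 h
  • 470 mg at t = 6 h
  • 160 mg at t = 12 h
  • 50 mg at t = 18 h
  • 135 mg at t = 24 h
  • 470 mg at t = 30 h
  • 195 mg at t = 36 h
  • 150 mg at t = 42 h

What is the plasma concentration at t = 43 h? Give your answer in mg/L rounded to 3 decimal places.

k = ln 2 / 13 = 0.05332 per h
Dose 1 (15 mg at t=0 h): 15·exp(−0.05332·43) = 1.515 mg/L
Dose 2 (470 mg at t=6 h): 470·exp(−0.05332·37) = 65.361 mg/L
Dose 3 (160 mg at t=12 h): 160·exp(−0.05332·31) = 30.639 mg/L
Dose 4 (50 mg at t=18 h): 50·exp(−0.05332·25) = 13.185 mg/L
Dose 5 (135 mg at t=24 h): 135·exp(−0.05332·19) = 49.019 mg/L
Dose 6 (470 mg at t=30 h): 470·exp(−0.05332·13) = 235.000 mg/L
Dose 7 (195 mg at t=36 h): 195·exp(−0.05332·7) = 134.258 mg/L
Dose 8 (150 mg at t=42 h): 150·exp(−0.05332·1) = 142.212 mg/L
C(43) = 1.515 + 65.361 + 30.639 + 13.185 + 49.019 + 235.000 + 134.258 + 142.212 = 671.189 mg/L

671.189 mg/L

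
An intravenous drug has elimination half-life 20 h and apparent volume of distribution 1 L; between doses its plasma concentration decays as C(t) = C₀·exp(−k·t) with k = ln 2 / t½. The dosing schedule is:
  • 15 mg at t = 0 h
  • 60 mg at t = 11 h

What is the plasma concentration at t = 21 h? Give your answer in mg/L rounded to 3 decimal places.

49.671 mg/L

k = ln 2 / 20 = 0.03466 per h
Dose 1 (15 mg at t=0 h): 15·exp(−0.03466·21) = 7.245 mg/L
Dose 2 (60 mg at t=11 h): 60·exp(−0.03466·10) = 42.426 mg/L
C(21) = 7.245 + 42.426 = 49.671 mg/L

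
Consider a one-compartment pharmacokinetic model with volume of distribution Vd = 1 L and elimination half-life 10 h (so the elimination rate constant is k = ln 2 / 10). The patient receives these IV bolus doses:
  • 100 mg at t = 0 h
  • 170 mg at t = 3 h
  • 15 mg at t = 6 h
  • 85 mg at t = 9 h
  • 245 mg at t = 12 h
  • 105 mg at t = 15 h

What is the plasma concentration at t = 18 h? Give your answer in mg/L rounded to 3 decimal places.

387.827 mg/L

k = ln 2 / 10 = 0.06931 per h
Dose 1 (100 mg at t=0 h): 100·exp(−0.06931·18) = 28.717 mg/L
Dose 2 (170 mg at t=3 h): 170·exp(−0.06931·15) = 60.104 mg/L
Dose 3 (15 mg at t=6 h): 15·exp(−0.06931·12) = 6.529 mg/L
Dose 4 (85 mg at t=9 h): 85·exp(−0.06931·9) = 45.550 mg/L
Dose 5 (245 mg at t=12 h): 245·exp(−0.06931·6) = 161.640 mg/L
Dose 6 (105 mg at t=15 h): 105·exp(−0.06931·3) = 85.287 mg/L
C(18) = 28.717 + 60.104 + 6.529 + 45.550 + 161.640 + 85.287 = 387.827 mg/L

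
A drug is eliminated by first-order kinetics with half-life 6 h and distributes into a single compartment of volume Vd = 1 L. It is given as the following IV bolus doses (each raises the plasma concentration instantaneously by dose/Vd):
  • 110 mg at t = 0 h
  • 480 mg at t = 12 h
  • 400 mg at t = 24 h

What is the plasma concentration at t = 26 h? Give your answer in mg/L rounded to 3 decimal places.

k = ln 2 / 6 = 0.11552 per h
Dose 1 (110 mg at t=0 h): 110·exp(−0.11552·26) = 5.457 mg/L
Dose 2 (480 mg at t=12 h): 480·exp(−0.11552·14) = 95.244 mg/L
Dose 3 (400 mg at t=24 h): 400·exp(−0.11552·2) = 317.480 mg/L
C(26) = 5.457 + 95.244 + 317.480 = 418.181 mg/L

418.181 mg/L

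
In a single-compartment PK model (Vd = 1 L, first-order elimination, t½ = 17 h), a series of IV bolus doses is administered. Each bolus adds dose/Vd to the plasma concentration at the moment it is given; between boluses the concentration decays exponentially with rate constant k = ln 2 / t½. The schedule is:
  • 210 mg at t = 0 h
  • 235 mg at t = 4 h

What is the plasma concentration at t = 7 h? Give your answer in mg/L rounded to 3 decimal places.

k = ln 2 / 17 = 0.04077 per h
Dose 1 (210 mg at t=0 h): 210·exp(−0.04077·7) = 157.858 mg/L
Dose 2 (235 mg at t=4 h): 235·exp(−0.04077·3) = 207.943 mg/L
C(7) = 157.858 + 207.943 = 365.801 mg/L

365.801 mg/L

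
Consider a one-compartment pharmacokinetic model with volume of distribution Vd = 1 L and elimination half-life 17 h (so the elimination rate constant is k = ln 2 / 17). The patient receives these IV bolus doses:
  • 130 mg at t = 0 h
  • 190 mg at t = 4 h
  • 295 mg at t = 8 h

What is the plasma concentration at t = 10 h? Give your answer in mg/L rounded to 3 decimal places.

k = ln 2 / 17 = 0.04077 per h
Dose 1 (130 mg at t=0 h): 130·exp(−0.04077·10) = 86.470 mg/L
Dose 2 (190 mg at t=4 h): 190·exp(−0.04077·6) = 148.767 mg/L
Dose 3 (295 mg at t=8 h): 295·exp(−0.04077·2) = 271.898 mg/L
C(10) = 86.470 + 148.767 + 271.898 = 507.136 mg/L

507.136 mg/L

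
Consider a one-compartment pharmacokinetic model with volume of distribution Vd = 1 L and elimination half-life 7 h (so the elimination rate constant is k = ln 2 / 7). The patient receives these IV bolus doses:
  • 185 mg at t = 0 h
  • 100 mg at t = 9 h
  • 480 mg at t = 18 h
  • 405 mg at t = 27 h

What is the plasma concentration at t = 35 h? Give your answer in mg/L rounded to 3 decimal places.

285.969 mg/L

k = ln 2 / 7 = 0.09902 per h
Dose 1 (185 mg at t=0 h): 185·exp(−0.09902·35) = 5.781 mg/L
Dose 2 (100 mg at t=9 h): 100·exp(−0.09902·26) = 7.619 mg/L
Dose 3 (480 mg at t=18 h): 480·exp(−0.09902·17) = 89.160 mg/L
Dose 4 (405 mg at t=27 h): 405·exp(−0.09902·8) = 183.409 mg/L
C(35) = 5.781 + 7.619 + 89.160 + 183.409 = 285.969 mg/L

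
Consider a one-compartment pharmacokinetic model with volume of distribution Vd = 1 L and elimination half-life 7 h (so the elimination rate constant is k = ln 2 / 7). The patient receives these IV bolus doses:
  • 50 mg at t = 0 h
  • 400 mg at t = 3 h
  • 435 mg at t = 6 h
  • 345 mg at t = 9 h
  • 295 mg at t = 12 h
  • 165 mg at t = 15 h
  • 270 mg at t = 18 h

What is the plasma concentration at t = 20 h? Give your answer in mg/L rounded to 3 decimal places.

761.688 mg/L

k = ln 2 / 7 = 0.09902 per h
Dose 1 (50 mg at t=0 h): 50·exp(−0.09902·20) = 6.901 mg/L
Dose 2 (400 mg at t=3 h): 400·exp(−0.09902·17) = 74.300 mg/L
Dose 3 (435 mg at t=6 h): 435·exp(−0.09902·14) = 108.750 mg/L
Dose 4 (345 mg at t=9 h): 345·exp(−0.09902·11) = 116.084 mg/L
Dose 5 (295 mg at t=12 h): 295·exp(−0.09902·8) = 133.594 mg/L
Dose 6 (165 mg at t=15 h): 165·exp(−0.09902·5) = 100.569 mg/L
Dose 7 (270 mg at t=18 h): 270·exp(−0.09902·2) = 221.491 mg/L
C(20) = 6.901 + 74.300 + 108.750 + 116.084 + 133.594 + 100.569 + 221.491 = 761.688 mg/L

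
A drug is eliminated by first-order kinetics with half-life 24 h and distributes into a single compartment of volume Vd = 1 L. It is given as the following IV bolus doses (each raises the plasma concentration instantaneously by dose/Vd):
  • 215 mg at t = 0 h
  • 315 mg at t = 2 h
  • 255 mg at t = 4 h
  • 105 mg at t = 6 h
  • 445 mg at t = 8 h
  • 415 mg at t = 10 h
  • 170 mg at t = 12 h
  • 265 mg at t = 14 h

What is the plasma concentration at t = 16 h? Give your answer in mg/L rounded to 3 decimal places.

k = ln 2 / 24 = 0.02888 per h
Dose 1 (215 mg at t=0 h): 215·exp(−0.02888·16) = 135.442 mg/L
Dose 2 (315 mg at t=2 h): 315·exp(−0.02888·14) = 210.237 mg/L
Dose 3 (255 mg at t=4 h): 255·exp(−0.02888·12) = 180.312 mg/L
Dose 4 (105 mg at t=6 h): 105·exp(−0.02888·10) = 78.661 mg/L
Dose 5 (445 mg at t=8 h): 445·exp(−0.02888·8) = 353.197 mg/L
Dose 6 (415 mg at t=10 h): 415·exp(−0.02888·6) = 348.972 mg/L
Dose 7 (170 mg at t=12 h): 170·exp(−0.02888·4) = 151.453 mg/L
Dose 8 (265 mg at t=14 h): 265·exp(−0.02888·2) = 250.127 mg/L
C(16) = 135.442 + 210.237 + 180.312 + 78.661 + 353.197 + 348.972 + 151.453 + 250.127 = 1708.400 mg/L

1708.400 mg/L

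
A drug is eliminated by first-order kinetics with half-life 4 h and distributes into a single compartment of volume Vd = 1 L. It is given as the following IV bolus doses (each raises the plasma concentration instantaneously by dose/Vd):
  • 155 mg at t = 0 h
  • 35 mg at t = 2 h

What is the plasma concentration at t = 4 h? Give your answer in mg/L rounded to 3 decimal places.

k = ln 2 / 4 = 0.17329 per h
Dose 1 (155 mg at t=0 h): 155·exp(−0.17329·4) = 77.500 mg/L
Dose 2 (35 mg at t=2 h): 35·exp(−0.17329·2) = 24.749 mg/L
C(4) = 77.500 + 24.749 = 102.249 mg/L

102.249 mg/L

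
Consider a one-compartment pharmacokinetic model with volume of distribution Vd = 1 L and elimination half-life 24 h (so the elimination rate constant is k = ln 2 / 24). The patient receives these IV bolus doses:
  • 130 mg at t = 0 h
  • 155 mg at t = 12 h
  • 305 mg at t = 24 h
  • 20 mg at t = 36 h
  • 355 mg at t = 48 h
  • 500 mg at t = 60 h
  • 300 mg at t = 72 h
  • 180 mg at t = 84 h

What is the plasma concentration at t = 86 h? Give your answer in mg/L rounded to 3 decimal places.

k = ln 2 / 24 = 0.02888 per h
Dose 1 (130 mg at t=0 h): 130·exp(−0.02888·86) = 10.846 mg/L
Dose 2 (155 mg at t=12 h): 155·exp(−0.02888·74) = 18.288 mg/L
Dose 3 (305 mg at t=24 h): 305·exp(−0.02888·62) = 50.891 mg/L
Dose 4 (20 mg at t=36 h): 20·exp(−0.02888·50) = 4.719 mg/L
Dose 5 (355 mg at t=48 h): 355·exp(−0.02888·38) = 118.467 mg/L
Dose 6 (500 mg at t=60 h): 500·exp(−0.02888·26) = 235.969 mg/L
Dose 7 (300 mg at t=72 h): 300·exp(−0.02888·14) = 200.226 mg/L
Dose 8 (180 mg at t=84 h): 180·exp(−0.02888·2) = 169.897 mg/L
C(86) = 10.846 + 18.288 + 50.891 + 4.719 + 118.467 + 235.969 + 200.226 + 169.897 = 809.302 mg/L

809.302 mg/L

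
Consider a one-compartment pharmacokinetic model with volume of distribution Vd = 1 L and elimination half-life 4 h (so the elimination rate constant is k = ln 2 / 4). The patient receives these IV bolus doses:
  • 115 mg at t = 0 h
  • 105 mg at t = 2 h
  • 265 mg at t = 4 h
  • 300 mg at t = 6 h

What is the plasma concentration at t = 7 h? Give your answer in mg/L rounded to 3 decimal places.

488.176 mg/L

k = ln 2 / 4 = 0.17329 per h
Dose 1 (115 mg at t=0 h): 115·exp(−0.17329·7) = 34.190 mg/L
Dose 2 (105 mg at t=2 h): 105·exp(−0.17329·5) = 44.147 mg/L
Dose 3 (265 mg at t=4 h): 265·exp(−0.17329·3) = 157.570 mg/L
Dose 4 (300 mg at t=6 h): 300·exp(−0.17329·1) = 252.269 mg/L
C(7) = 34.190 + 44.147 + 157.570 + 252.269 = 488.176 mg/L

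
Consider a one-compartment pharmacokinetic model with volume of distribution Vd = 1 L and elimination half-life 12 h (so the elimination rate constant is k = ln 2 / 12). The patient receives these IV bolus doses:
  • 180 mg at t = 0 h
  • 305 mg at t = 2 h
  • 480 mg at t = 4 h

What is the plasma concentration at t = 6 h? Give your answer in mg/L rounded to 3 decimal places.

796.989 mg/L

k = ln 2 / 12 = 0.05776 per h
Dose 1 (180 mg at t=0 h): 180·exp(−0.05776·6) = 127.279 mg/L
Dose 2 (305 mg at t=2 h): 305·exp(−0.05776·4) = 242.079 mg/L
Dose 3 (480 mg at t=4 h): 480·exp(−0.05776·2) = 427.631 mg/L
C(6) = 127.279 + 242.079 + 427.631 = 796.989 mg/L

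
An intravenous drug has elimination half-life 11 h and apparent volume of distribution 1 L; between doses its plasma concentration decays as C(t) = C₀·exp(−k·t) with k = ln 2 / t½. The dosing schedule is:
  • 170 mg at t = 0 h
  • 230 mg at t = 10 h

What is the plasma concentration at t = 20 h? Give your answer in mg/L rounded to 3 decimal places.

k = ln 2 / 11 = 0.06301 per h
Dose 1 (170 mg at t=0 h): 170·exp(−0.06301·20) = 48.208 mg/L
Dose 2 (230 mg at t=10 h): 230·exp(−0.06301·10) = 122.480 mg/L
C(20) = 48.208 + 122.480 = 170.688 mg/L

170.688 mg/L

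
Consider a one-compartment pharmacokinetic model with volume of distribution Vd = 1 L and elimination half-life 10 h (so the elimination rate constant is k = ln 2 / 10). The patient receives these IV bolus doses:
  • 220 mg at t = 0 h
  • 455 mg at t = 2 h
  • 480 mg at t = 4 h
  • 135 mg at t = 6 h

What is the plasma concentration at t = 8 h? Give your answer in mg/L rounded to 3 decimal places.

907.841 mg/L

k = ln 2 / 10 = 0.06931 per h
Dose 1 (220 mg at t=0 h): 220·exp(−0.06931·8) = 126.357 mg/L
Dose 2 (455 mg at t=2 h): 455·exp(−0.06931·6) = 300.188 mg/L
Dose 3 (480 mg at t=4 h): 480·exp(−0.06931·4) = 363.772 mg/L
Dose 4 (135 mg at t=6 h): 135·exp(−0.06931·2) = 117.524 mg/L
C(8) = 126.357 + 300.188 + 363.772 + 117.524 = 907.841 mg/L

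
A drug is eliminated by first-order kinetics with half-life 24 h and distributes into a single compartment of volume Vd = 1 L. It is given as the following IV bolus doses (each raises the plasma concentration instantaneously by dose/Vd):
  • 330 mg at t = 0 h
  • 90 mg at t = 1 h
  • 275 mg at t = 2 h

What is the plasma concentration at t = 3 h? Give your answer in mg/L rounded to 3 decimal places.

k = ln 2 / 24 = 0.02888 per h
Dose 1 (330 mg at t=0 h): 330·exp(−0.02888·3) = 302.611 mg/L
Dose 2 (90 mg at t=1 h): 90·exp(−0.02888·2) = 84.949 mg/L
Dose 3 (275 mg at t=2 h): 275·exp(−0.02888·1) = 267.171 mg/L
C(3) = 302.611 + 84.949 + 267.171 = 654.731 mg/L

654.731 mg/L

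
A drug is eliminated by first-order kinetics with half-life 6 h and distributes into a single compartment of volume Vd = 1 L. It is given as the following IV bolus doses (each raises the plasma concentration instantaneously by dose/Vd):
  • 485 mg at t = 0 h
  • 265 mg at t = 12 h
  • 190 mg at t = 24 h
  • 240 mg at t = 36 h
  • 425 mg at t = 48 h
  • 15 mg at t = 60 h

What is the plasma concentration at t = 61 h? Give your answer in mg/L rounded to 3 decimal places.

125.374 mg/L

k = ln 2 / 6 = 0.11552 per h
Dose 1 (485 mg at t=0 h): 485·exp(−0.11552·61) = 0.422 mg/L
Dose 2 (265 mg at t=12 h): 265·exp(−0.11552·49) = 0.922 mg/L
Dose 3 (190 mg at t=24 h): 190·exp(−0.11552·37) = 2.645 mg/L
Dose 4 (240 mg at t=36 h): 240·exp(−0.11552·25) = 13.363 mg/L
Dose 5 (425 mg at t=48 h): 425·exp(−0.11552·13) = 94.658 mg/L
Dose 6 (15 mg at t=60 h): 15·exp(−0.11552·1) = 13.363 mg/L
C(61) = 0.422 + 0.922 + 2.645 + 13.363 + 94.658 + 13.363 = 125.374 mg/L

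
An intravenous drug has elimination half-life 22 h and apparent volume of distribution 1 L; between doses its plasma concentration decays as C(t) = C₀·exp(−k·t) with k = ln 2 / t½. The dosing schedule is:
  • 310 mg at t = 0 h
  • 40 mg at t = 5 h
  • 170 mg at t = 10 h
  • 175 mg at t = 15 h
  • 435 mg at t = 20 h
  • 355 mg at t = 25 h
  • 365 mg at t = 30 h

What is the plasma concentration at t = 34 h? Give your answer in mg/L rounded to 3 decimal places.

1167.207 mg/L

k = ln 2 / 22 = 0.03151 per h
Dose 1 (310 mg at t=0 h): 310·exp(−0.03151·34) = 106.202 mg/L
Dose 2 (40 mg at t=5 h): 40·exp(−0.03151·29) = 16.042 mg/L
Dose 3 (170 mg at t=10 h): 170·exp(−0.03151·24) = 79.809 mg/L
Dose 4 (175 mg at t=15 h): 175·exp(−0.03151·19) = 96.174 mg/L
Dose 5 (435 mg at t=20 h): 435·exp(−0.03151·14) = 279.850 mg/L
Dose 6 (355 mg at t=25 h): 355·exp(−0.03151·9) = 267.350 mg/L
Dose 7 (365 mg at t=30 h): 365·exp(−0.03151·4) = 321.781 mg/L
C(34) = 106.202 + 16.042 + 79.809 + 96.174 + 279.850 + 267.350 + 321.781 = 1167.207 mg/L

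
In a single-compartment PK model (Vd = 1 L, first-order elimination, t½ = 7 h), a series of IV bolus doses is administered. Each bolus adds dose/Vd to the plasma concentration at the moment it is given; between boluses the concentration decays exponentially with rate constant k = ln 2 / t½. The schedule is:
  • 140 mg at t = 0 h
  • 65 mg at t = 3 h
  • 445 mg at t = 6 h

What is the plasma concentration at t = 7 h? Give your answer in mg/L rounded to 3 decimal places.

516.789 mg/L

k = ln 2 / 7 = 0.09902 per h
Dose 1 (140 mg at t=0 h): 140·exp(−0.09902·7) = 70.000 mg/L
Dose 2 (65 mg at t=3 h): 65·exp(−0.09902·4) = 43.742 mg/L
Dose 3 (445 mg at t=6 h): 445·exp(−0.09902·1) = 403.047 mg/L
C(7) = 70.000 + 43.742 + 403.047 = 516.789 mg/L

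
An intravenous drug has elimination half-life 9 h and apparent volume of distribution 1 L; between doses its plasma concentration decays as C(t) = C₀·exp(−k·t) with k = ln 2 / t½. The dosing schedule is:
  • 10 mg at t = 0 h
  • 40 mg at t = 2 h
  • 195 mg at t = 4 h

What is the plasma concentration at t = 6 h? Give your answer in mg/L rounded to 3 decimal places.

k = ln 2 / 9 = 0.07702 per h
Dose 1 (10 mg at t=0 h): 10·exp(−0.07702·6) = 6.300 mg/L
Dose 2 (40 mg at t=2 h): 40·exp(−0.07702·4) = 29.395 mg/L
Dose 3 (195 mg at t=4 h): 195·exp(−0.07702·2) = 167.163 mg/L
C(6) = 6.300 + 29.395 + 167.163 = 202.857 mg/L

202.857 mg/L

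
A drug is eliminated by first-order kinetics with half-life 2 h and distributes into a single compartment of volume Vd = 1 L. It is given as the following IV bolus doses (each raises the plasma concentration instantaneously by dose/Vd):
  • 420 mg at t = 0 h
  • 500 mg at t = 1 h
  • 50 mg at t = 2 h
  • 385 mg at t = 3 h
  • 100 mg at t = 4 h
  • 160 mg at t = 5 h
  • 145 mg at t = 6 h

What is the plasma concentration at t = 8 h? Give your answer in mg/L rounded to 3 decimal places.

k = ln 2 / 2 = 0.34657 per h
Dose 1 (420 mg at t=0 h): 420·exp(−0.34657·8) = 26.250 mg/L
Dose 2 (500 mg at t=1 h): 500·exp(−0.34657·7) = 44.194 mg/L
Dose 3 (50 mg at t=2 h): 50·exp(−0.34657·6) = 6.250 mg/L
Dose 4 (385 mg at t=3 h): 385·exp(−0.34657·5) = 68.059 mg/L
Dose 5 (100 mg at t=4 h): 100·exp(−0.34657·4) = 25.000 mg/L
Dose 6 (160 mg at t=5 h): 160·exp(−0.34657·3) = 56.569 mg/L
Dose 7 (145 mg at t=6 h): 145·exp(−0.34657·2) = 72.500 mg/L
C(8) = 26.250 + 44.194 + 6.250 + 68.059 + 25.000 + 56.569 + 72.500 = 298.822 mg/L

298.822 mg/L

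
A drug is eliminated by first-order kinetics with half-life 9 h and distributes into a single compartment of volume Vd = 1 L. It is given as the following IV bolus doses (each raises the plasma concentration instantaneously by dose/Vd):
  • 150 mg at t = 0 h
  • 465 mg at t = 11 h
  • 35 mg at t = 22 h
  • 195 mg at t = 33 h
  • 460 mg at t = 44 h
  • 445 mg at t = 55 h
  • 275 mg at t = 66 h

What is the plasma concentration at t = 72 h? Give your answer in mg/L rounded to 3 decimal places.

k = ln 2 / 9 = 0.07702 per h
Dose 1 (150 mg at t=0 h): 150·exp(−0.07702·72) = 0.586 mg/L
Dose 2 (465 mg at t=11 h): 465·exp(−0.07702·61) = 4.238 mg/L
Dose 3 (35 mg at t=22 h): 35·exp(−0.07702·50) = 0.744 mg/L
Dose 4 (195 mg at t=33 h): 195·exp(−0.07702·39) = 9.673 mg/L
Dose 5 (460 mg at t=44 h): 460·exp(−0.07702·28) = 53.238 mg/L
Dose 6 (445 mg at t=55 h): 445·exp(−0.07702·17) = 120.157 mg/L
Dose 7 (275 mg at t=66 h): 275·exp(−0.07702·6) = 173.239 mg/L
C(72) = 0.586 + 4.238 + 0.744 + 9.673 + 53.238 + 120.157 + 173.239 = 361.875 mg/L

361.875 mg/L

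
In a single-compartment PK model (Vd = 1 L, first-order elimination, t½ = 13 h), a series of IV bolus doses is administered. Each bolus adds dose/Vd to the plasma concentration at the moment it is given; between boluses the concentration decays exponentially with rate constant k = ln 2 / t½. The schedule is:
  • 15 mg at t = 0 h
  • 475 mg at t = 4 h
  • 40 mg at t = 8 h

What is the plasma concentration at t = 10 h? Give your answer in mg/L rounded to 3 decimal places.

389.705 mg/L

k = ln 2 / 13 = 0.05332 per h
Dose 1 (15 mg at t=0 h): 15·exp(−0.05332·10) = 8.801 mg/L
Dose 2 (475 mg at t=4 h): 475·exp(−0.05332·6) = 344.950 mg/L
Dose 3 (40 mg at t=8 h): 40·exp(−0.05332·2) = 35.954 mg/L
C(10) = 8.801 + 344.950 + 35.954 = 389.705 mg/L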